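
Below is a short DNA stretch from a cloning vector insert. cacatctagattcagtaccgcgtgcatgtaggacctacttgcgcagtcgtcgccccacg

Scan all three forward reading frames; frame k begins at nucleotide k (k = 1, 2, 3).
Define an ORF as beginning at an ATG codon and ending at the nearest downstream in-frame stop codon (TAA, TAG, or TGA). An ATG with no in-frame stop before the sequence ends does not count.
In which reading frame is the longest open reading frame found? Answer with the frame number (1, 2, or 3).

Frame 1: CAC ATC TAG ATT CAG TAC CGC GTG CAT GTA GGA CCT ACT TGC GCA GTC GTC GCC CCA — no ATG→stop ORF.
Frame 2: ACA TCT AGA TTC AGT ACC GCG TGC ATG TAG GAC CTA CTT GCG CAG TCG TCG CCC CAC — ATG at 26, stop TAG at 29 → 6 nt.
Frame 3: CAT CTA GAT TCA GTA CCG CGT GCA TGT AGG ACC TAC TTG CGC AGT CGT CGC CCC ACG — no ATG→stop ORF.
Longest ORF is 6 nt in frame 2 (positions 26–31).

2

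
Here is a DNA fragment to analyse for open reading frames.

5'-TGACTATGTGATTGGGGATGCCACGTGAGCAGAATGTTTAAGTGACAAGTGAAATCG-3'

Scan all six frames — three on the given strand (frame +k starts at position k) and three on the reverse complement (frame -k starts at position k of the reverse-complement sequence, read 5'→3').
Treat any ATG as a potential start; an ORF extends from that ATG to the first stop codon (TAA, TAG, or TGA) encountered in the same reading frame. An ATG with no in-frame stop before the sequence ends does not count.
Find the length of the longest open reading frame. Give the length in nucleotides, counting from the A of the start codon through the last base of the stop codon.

Reverse complement (5'→3'): CGATTTCACTTGTCACTTAAACATTCTGCTCACGTGGCATCCCCAATCACATAGTCA
Frame +1: TGA CTA TGT GAT TGG GGA TGC CAC GTG AGC AGA ATG TTT AAG TGA CAA GTG AAA TCG — ATG at 34, stop TGA at 43 → 12 nt.
Frame +2: GAC TAT GTG ATT GGG GAT GCC ACG TGA GCA GAA TGT TTA AGT GAC AAG TGA AAT — no ATG→stop ORF.
Frame +3: ACT ATG TGA TTG GGG ATG CCA CGT GAG CAG AAT GTT TAA GTG ACA AGT GAA ATC — ATG at 6, stop TGA at 9 → 6 nt; ATG at 18, stop TAA at 39 → 24 nt.
Frame -1: CGA TTT CAC TTG TCA CTT AAA CAT TCT GCT CAC GTG GCA TCC CCA ATC ACA TAG TCA — no ATG→stop ORF.
Frame -2: GAT TTC ACT TGT CAC TTA AAC ATT CTG CTC ACG TGG CAT CCC CAA TCA CAT AGT — no ATG→stop ORF.
Frame -3: ATT TCA CTT GTC ACT TAA ACA TTC TGC TCA CGT GGC ATC CCC AAT CAC ATA GTC — no ATG→stop ORF.
Longest: frame +3, positions 18–41, 24 nt = 8 codons = 7 aa. → 24 nucleotides.

24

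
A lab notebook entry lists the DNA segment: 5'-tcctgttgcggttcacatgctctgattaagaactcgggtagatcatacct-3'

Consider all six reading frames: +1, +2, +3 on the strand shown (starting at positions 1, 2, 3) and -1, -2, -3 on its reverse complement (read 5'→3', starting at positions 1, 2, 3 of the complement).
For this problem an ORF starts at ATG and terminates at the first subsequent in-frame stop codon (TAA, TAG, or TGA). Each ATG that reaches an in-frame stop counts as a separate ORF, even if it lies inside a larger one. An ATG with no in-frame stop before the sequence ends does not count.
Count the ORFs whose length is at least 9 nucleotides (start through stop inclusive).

2

Reverse complement (5'→3'): AGGTATGATCTACCCGAGTTCTTAATCAGAGCATGTGAACCGCAACAGGA
Frame +1: TCC TGT TGC GGT TCA CAT GCT CTG ATT AAG AAC TCG GGT AGA TCA TAC — no ATG→stop ORF.
Frame +2: CCT GTT GCG GTT CAC ATG CTC TGA TTA AGA ACT CGG GTA GAT CAT ACC — ATG at 17, stop TGA at 23 → 9 nt.
Frame +3: CTG TTG CGG TTC ACA TGC TCT GAT TAA GAA CTC GGG TAG ATC ATA CCT — no ATG→stop ORF.
Frame -1: AGG TAT GAT CTA CCC GAG TTC TTA ATC AGA GCA TGT GAA CCG CAA CAG — no ATG→stop ORF.
Frame -2: GGT ATG ATC TAC CCG AGT TCT TAA TCA GAG CAT GTG AAC CGC AAC AGG — ATG at 5, stop TAA at 23 → 21 nt.
Frame -3: GTA TGA TCT ACC CGA GTT CTT AAT CAG AGC ATG TGA ACC GCA ACA GGA — ATG at 33, stop TGA at 36 → 6 nt.
ORFs ≥ 9 nucleotides: frame +2 17–25 (9 nucleotides), frame -2 5–25 (21 nucleotides). Count = 2.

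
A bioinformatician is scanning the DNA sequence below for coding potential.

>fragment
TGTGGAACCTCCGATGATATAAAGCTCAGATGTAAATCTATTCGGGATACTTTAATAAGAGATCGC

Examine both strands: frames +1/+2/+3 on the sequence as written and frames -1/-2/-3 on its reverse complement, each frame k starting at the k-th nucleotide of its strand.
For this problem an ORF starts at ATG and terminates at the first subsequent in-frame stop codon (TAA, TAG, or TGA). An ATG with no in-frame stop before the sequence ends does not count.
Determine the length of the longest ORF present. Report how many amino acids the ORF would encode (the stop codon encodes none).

2

Reverse complement (5'→3'): GCGATCTCTTATTAAAGTATCCCGAATAGATTTACATCTGAGCTTTATATCATCGGAGGTTCCACA
Frame +1: TGT GGA ACC TCC GAT GAT ATA AAG CTC AGA TGT AAA TCT ATT CGG GAT ACT TTA ATA AGA GAT CGC — no ATG→stop ORF.
Frame +2: GTG GAA CCT CCG ATG ATA TAA AGC TCA GAT GTA AAT CTA TTC GGG ATA CTT TAA TAA GAG ATC — ATG at 14, stop TAA at 20 → 9 nt.
Frame +3: TGG AAC CTC CGA TGA TAT AAA GCT CAG ATG TAA ATC TAT TCG GGA TAC TTT AAT AAG AGA TCG — ATG at 30, stop TAA at 33 → 6 nt.
Frame -1: GCG ATC TCT TAT TAA AGT ATC CCG AAT AGA TTT ACA TCT GAG CTT TAT ATC ATC GGA GGT TCC ACA — no ATG→stop ORF.
Frame -2: CGA TCT CTT ATT AAA GTA TCC CGA ATA GAT TTA CAT CTG AGC TTT ATA TCA TCG GAG GTT CCA — no ATG→stop ORF.
Frame -3: GAT CTC TTA TTA AAG TAT CCC GAA TAG ATT TAC ATC TGA GCT TTA TAT CAT CGG AGG TTC CAC — no ATG→stop ORF.
Longest: frame +2, positions 14–22, 9 nt = 3 codons = 2 aa. → 2 amino acids.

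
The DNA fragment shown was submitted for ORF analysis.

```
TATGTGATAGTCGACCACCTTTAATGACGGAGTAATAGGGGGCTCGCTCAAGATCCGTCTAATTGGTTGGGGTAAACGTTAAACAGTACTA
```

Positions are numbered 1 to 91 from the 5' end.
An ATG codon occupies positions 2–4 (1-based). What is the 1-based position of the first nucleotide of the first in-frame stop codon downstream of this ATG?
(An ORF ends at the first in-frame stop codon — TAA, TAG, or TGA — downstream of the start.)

Codons from position 2: ATG (2–4), TGA (5–7).
TGA is a stop codon; it begins at position 5.

5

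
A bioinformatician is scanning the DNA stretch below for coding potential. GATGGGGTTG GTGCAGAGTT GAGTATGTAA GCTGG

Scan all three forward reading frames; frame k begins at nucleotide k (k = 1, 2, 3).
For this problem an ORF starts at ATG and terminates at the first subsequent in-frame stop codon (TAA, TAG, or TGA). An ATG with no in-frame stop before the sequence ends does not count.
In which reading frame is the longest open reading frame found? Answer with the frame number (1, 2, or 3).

2

Frame 1: GAT GGG GTT GGT GCA GAG TTG AGT ATG TAA GCT — ATG at 25, stop TAA at 28 → 6 nt.
Frame 2: ATG GGG TTG GTG CAG AGT TGA GTA TGT AAG CTG — ATG at 2, stop TGA at 20 → 21 nt.
Frame 3: TGG GGT TGG TGC AGA GTT GAG TAT GTA AGC TGG — no ATG→stop ORF.
Longest ORF is 21 nt in frame 2 (positions 2–22).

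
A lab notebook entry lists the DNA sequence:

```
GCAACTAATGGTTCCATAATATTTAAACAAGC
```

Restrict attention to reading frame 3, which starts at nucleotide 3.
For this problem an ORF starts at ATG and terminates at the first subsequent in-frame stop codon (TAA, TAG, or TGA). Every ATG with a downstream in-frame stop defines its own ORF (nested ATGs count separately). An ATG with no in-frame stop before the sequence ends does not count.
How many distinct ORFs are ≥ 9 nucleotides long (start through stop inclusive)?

Frame 3: AAC TAA TGG TTC CAT AAT ATT TAA ACA AGC — no ATG→stop ORF.
No ORF reaches 9 nucleotides. Count = 0.

0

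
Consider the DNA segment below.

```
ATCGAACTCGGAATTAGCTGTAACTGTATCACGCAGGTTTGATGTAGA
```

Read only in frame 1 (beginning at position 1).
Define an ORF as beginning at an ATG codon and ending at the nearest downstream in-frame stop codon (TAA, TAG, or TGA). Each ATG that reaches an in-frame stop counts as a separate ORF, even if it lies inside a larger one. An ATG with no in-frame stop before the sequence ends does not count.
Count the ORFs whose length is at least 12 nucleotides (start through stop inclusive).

0

Frame 1: ATC GAA CTC GGA ATT AGC TGT AAC TGT ATC ACG CAG GTT TGA TGT AGA — no ATG→stop ORF.
No ORF reaches 12 nucleotides. Count = 0.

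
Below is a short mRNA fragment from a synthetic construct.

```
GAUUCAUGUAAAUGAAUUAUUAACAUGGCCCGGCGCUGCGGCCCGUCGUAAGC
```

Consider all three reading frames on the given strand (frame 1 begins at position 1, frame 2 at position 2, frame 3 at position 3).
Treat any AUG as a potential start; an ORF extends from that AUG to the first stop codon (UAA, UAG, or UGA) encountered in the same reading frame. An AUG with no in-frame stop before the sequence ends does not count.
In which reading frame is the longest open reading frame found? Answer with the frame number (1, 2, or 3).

Frame 1: GAU UCA UGU AAA UGA AUU AUU AAC AUG GCC CGG CGC UGC GGC CCG UCG UAA — AUG at 25, stop UAA at 49 → 27 nt.
Frame 2: AUU CAU GUA AAU GAA UUA UUA ACA UGG CCC GGC GCU GCG GCC CGU CGU AAG — no AUG→stop ORF.
Frame 3: UUC AUG UAA AUG AAU UAU UAA CAU GGC CCG GCG CUG CGG CCC GUC GUA AGC — AUG at 6, stop UAA at 9 → 6 nt; AUG at 12, stop UAA at 21 → 12 nt.
Longest ORF is 27 nt in frame 1 (positions 25–51).

1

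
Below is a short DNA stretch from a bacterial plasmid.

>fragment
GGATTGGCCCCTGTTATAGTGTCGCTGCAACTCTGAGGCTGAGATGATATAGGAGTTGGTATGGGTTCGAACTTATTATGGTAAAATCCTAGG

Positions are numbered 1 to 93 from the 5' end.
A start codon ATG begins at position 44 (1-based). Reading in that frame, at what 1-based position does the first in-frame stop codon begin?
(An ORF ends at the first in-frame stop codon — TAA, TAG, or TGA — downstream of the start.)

50

Codons from position 44: ATG (44–46), ATA (47–49), TAG (50–52).
TAG is a stop codon; it begins at position 50.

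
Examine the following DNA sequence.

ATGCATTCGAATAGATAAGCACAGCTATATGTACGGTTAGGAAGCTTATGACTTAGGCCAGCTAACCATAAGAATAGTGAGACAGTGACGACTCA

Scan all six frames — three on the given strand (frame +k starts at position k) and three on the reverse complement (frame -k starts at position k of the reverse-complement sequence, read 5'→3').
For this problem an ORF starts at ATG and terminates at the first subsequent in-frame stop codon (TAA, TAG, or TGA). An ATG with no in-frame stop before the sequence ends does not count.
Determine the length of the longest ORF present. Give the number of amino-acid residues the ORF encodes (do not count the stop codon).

7

Reverse complement (5'→3'): TGAGTCGTCACTGTCTCACTATTCTTATGGTTAGCTGGCCTAAGTCATAAGCTTCCTAACCGTACATATAGCTGTGCTTATCTATTCGAATGCAT
Frame +1: ATG CAT TCG AAT AGA TAA GCA CAG CTA TAT GTA CGG TTA GGA AGC TTA TGA CTT AGG CCA GCT AAC CAT AAG AAT AGT GAG ACA GTG ACG ACT — ATG at 1, stop TAA at 16 → 18 nt.
Frame +2: TGC ATT CGA ATA GAT AAG CAC AGC TAT ATG TAC GGT TAG GAA GCT TAT GAC TTA GGC CAG CTA ACC ATA AGA ATA GTG AGA CAG TGA CGA CTC — ATG at 29, stop TAG at 38 → 12 nt.
Frame +3: GCA TTC GAA TAG ATA AGC ACA GCT ATA TGT ACG GTT AGG AAG CTT ATG ACT TAG GCC AGC TAA CCA TAA GAA TAG TGA GAC AGT GAC GAC TCA — ATG at 48, stop TAG at 54 → 9 nt.
Frame -1: TGA GTC GTC ACT GTC TCA CTA TTC TTA TGG TTA GCT GGC CTA AGT CAT AAG CTT CCT AAC CGT ACA TAT AGC TGT GCT TAT CTA TTC GAA TGC — no ATG→stop ORF.
Frame -2: GAG TCG TCA CTG TCT CAC TAT TCT TAT GGT TAG CTG GCC TAA GTC ATA AGC TTC CTA ACC GTA CAT ATA GCT GTG CTT ATC TAT TCG AAT GCA — no ATG→stop ORF.
Frame -3: AGT CGT CAC TGT CTC ACT ATT CTT ATG GTT AGC TGG CCT AAG TCA TAA GCT TCC TAA CCG TAC ATA TAG CTG TGC TTA TCT ATT CGA ATG CAT — ATG at 27, stop TAA at 48 → 24 nt.
Longest: frame -3, positions 27–50, 24 nt = 8 codons = 7 aa. → 7 amino acids.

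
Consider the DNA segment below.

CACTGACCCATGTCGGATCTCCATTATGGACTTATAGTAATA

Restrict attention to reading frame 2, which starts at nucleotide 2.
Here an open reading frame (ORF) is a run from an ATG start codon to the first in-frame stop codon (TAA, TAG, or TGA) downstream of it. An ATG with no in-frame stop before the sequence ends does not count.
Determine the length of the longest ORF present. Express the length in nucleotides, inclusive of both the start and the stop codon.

12

Frame 2: ACT GAC CCA TGT CGG ATC TCC ATT ATG GAC TTA TAG TAA — ATG at 26, stop TAG at 35 → 12 nt.
Longest: frame 2, positions 26–37, 12 nt = 4 codons = 3 aa. → 12 nucleotides.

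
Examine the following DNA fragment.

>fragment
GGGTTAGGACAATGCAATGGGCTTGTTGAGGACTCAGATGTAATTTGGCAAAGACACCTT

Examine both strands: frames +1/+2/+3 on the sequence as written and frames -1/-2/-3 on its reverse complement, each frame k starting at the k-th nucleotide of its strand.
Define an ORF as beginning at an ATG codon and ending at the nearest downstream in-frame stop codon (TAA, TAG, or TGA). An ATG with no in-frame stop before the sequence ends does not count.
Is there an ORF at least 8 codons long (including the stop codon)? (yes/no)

Reverse complement (5'→3'): AAGGTGTCTTTGCCAAATTACATCTGAGTCCTCAACAAGCCCATTGCATTGTCCTAACCC
Frame +1: GGG TTA GGA CAA TGC AAT GGG CTT GTT GAG GAC TCA GAT GTA ATT TGG CAA AGA CAC CTT — no ATG→stop ORF.
Frame +2: GGT TAG GAC AAT GCA ATG GGC TTG TTG AGG ACT CAG ATG TAA TTT GGC AAA GAC ACC — ATG at 17, stop TAA at 41 → 27 nt; ATG at 38, stop TAA at 41 → 6 nt.
Frame +3: GTT AGG ACA ATG CAA TGG GCT TGT TGA GGA CTC AGA TGT AAT TTG GCA AAG ACA CCT — ATG at 12, stop TGA at 27 → 18 nt.
Frame -1: AAG GTG TCT TTG CCA AAT TAC ATC TGA GTC CTC AAC AAG CCC ATT GCA TTG TCC TAA CCC — no ATG→stop ORF.
Frame -2: AGG TGT CTT TGC CAA ATT ACA TCT GAG TCC TCA ACA AGC CCA TTG CAT TGT CCT AAC — no ATG→stop ORF.
Frame -3: GGT GTC TTT GCC AAA TTA CAT CTG AGT CCT CAA CAA GCC CAT TGC ATT GTC CTA ACC — no ATG→stop ORF.
Frame +2 has an ORF of 9 codons (positions 17–43) ≥ 8, so yes.

yes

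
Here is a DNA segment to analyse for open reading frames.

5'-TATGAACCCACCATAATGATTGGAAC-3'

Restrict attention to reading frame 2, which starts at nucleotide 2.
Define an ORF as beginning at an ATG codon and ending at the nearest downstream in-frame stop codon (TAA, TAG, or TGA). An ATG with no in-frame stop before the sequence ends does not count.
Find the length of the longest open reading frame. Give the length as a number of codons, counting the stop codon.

Frame 2: ATG AAC CCA CCA TAA TGA TTG GAA — ATG at 2, stop TAA at 14 → 15 nt.
Longest: frame 2, positions 2–16, 15 nt = 5 codons = 4 aa. → 5 codons.

5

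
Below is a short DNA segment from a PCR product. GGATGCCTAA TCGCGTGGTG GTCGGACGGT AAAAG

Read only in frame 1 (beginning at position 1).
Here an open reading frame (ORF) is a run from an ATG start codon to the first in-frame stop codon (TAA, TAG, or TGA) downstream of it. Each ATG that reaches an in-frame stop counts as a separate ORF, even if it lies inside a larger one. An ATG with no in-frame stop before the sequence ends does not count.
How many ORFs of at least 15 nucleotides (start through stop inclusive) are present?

Frame 1: GGA TGC CTA ATC GCG TGG TGG TCG GAC GGT AAA — no ATG→stop ORF.
No ORF reaches 15 nucleotides. Count = 0.

0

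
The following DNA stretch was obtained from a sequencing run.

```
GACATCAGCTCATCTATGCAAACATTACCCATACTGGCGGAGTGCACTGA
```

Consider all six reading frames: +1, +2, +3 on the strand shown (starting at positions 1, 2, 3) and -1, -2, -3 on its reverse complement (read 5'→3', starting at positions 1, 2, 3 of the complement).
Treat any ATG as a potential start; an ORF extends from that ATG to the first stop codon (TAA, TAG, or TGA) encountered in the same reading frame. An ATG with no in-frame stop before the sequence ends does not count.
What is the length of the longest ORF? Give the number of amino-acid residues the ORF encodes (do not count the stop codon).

Reverse complement (5'→3'): TCAGTGCACTCCGCCAGTATGGGTAATGTTTGCATAGATGAGCTGATGTC
Frame +1: GAC ATC AGC TCA TCT ATG CAA ACA TTA CCC ATA CTG GCG GAG TGC ACT — no ATG→stop ORF.
Frame +2: ACA TCA GCT CAT CTA TGC AAA CAT TAC CCA TAC TGG CGG AGT GCA CTG — no ATG→stop ORF.
Frame +3: CAT CAG CTC ATC TAT GCA AAC ATT ACC CAT ACT GGC GGA GTG CAC TGA — no ATG→stop ORF.
Frame -1: TCA GTG CAC TCC GCC AGT ATG GGT AAT GTT TGC ATA GAT GAG CTG ATG — no ATG→stop ORF.
Frame -2: CAG TGC ACT CCG CCA GTA TGG GTA ATG TTT GCA TAG ATG AGC TGA TGT — ATG at 26, stop TAG at 35 → 12 nt; ATG at 38, stop TGA at 44 → 9 nt.
Frame -3: AGT GCA CTC CGC CAG TAT GGG TAA TGT TTG CAT AGA TGA GCT GAT GTC — no ATG→stop ORF.
Longest: frame -2, positions 26–37, 12 nt = 4 codons = 3 aa. → 3 amino acids.

3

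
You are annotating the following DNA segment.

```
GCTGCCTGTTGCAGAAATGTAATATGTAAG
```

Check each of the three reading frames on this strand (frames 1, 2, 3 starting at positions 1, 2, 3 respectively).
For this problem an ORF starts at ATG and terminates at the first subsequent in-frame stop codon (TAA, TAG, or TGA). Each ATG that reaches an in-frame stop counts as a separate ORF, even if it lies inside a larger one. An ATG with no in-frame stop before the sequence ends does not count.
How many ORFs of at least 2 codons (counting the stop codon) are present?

2

Frame 1: GCT GCC TGT TGC AGA AAT GTA ATA TGT AAG — no ATG→stop ORF.
Frame 2: CTG CCT GTT GCA GAA ATG TAA TAT GTA — ATG at 17, stop TAA at 20 → 6 nt.
Frame 3: TGC CTG TTG CAG AAA TGT AAT ATG TAA — ATG at 24, stop TAA at 27 → 6 nt.
ORFs ≥ 2 codons: frame 2 17–22 (2 codons), frame 3 24–29 (2 codons). Count = 2.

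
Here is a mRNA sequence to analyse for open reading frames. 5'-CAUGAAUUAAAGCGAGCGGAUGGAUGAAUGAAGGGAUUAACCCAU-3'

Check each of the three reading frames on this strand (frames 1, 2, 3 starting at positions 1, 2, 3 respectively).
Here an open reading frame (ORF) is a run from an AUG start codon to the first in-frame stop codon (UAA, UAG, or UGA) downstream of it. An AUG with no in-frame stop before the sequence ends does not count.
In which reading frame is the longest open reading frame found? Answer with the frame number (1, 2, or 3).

2

Frame 1: CAU GAA UUA AAG CGA GCG GAU GGA UGA AUG AAG GGA UUA ACC CAU — no AUG→stop ORF.
Frame 2: AUG AAU UAA AGC GAG CGG AUG GAU GAA UGA AGG GAU UAA CCC — AUG at 2, stop UAA at 8 → 9 nt; AUG at 20, stop UGA at 29 → 12 nt.
Frame 3: UGA AUU AAA GCG AGC GGA UGG AUG AAU GAA GGG AUU AAC CCA — no AUG→stop ORF.
Longest ORF is 12 nt in frame 2 (positions 20–31).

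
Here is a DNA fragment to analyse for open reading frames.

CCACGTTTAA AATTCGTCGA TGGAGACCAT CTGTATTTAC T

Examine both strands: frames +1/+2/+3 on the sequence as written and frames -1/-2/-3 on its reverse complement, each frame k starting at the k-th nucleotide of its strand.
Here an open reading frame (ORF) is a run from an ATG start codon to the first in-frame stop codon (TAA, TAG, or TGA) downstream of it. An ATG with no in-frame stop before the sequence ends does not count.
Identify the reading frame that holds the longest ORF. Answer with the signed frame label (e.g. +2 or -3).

-3

Reverse complement (5'→3'): AGTAAATACAGATGGTCTCCATCGACGAATTTTAAACGTGG
Frame +1: CCA CGT TTA AAA TTC GTC GAT GGA GAC CAT CTG TAT TTA — no ATG→stop ORF.
Frame +2: CAC GTT TAA AAT TCG TCG ATG GAG ACC ATC TGT ATT TAC — no ATG→stop ORF.
Frame +3: ACG TTT AAA ATT CGT CGA TGG AGA CCA TCT GTA TTT ACT — no ATG→stop ORF.
Frame -1: AGT AAA TAC AGA TGG TCT CCA TCG ACG AAT TTT AAA CGT — no ATG→stop ORF.
Frame -2: GTA AAT ACA GAT GGT CTC CAT CGA CGA ATT TTA AAC GTG — no ATG→stop ORF.
Frame -3: TAA ATA CAG ATG GTC TCC ATC GAC GAA TTT TAA ACG TGG — ATG at 12, stop TAA at 33 → 24 nt.
Longest ORF is 24 nt in frame -3 (positions 12–35).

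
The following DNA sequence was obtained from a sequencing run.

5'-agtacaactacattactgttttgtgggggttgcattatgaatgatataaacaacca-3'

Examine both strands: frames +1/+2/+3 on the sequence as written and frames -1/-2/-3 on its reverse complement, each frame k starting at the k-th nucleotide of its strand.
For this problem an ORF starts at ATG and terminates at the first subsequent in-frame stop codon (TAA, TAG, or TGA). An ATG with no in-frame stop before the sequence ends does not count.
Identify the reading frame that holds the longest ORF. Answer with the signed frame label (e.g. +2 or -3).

+2

Reverse complement (5'→3'): TGGTTGTTTATATCATTCATAATGCAACCCCCACAAAACAGTAATGTAGTTGTACT
Frame +1: AGT ACA ACT ACA TTA CTG TTT TGT GGG GGT TGC ATT ATG AAT GAT ATA AAC AAC — no ATG→stop ORF.
Frame +2: GTA CAA CTA CAT TAC TGT TTT GTG GGG GTT GCA TTA TGA ATG ATA TAA ACA ACC — ATG at 41, stop TAA at 47 → 9 nt.
Frame +3: TAC AAC TAC ATT ACT GTT TTG TGG GGG TTG CAT TAT GAA TGA TAT AAA CAA CCA — no ATG→stop ORF.
Frame -1: TGG TTG TTT ATA TCA TTC ATA ATG CAA CCC CCA CAA AAC AGT AAT GTA GTT GTA — no ATG→stop ORF.
Frame -2: GGT TGT TTA TAT CAT TCA TAA TGC AAC CCC CAC AAA ACA GTA ATG TAG TTG TAC — ATG at 44, stop TAG at 47 → 6 nt.
Frame -3: GTT GTT TAT ATC ATT CAT AAT GCA ACC CCC ACA AAA CAG TAA TGT AGT TGT ACT — no ATG→stop ORF.
Longest ORF is 9 nt in frame +2 (positions 41–49).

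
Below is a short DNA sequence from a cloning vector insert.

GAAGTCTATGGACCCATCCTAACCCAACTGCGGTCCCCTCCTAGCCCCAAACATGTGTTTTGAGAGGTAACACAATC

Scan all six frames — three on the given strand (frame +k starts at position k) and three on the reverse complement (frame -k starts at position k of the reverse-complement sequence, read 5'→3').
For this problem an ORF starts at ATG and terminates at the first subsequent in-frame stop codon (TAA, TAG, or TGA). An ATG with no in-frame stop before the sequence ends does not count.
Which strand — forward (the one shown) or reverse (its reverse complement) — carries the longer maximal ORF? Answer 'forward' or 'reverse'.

reverse

Reverse complement (5'→3'): GATTGTGTTACCTCTCAAAACACATGTTTGGGGCTAGGAGGGGACCGCAGTTGGGTTAGGATGGGTCCATAGACTTC
Frame +1: GAA GTC TAT GGA CCC ATC CTA ACC CAA CTG CGG TCC CCT CCT AGC CCC AAA CAT GTG TTT TGA GAG GTA ACA CAA — no ATG→stop ORF.
Frame +2: AAG TCT ATG GAC CCA TCC TAA CCC AAC TGC GGT CCC CTC CTA GCC CCA AAC ATG TGT TTT GAG AGG TAA CAC AAT — ATG at 8, stop TAA at 20 → 15 nt; ATG at 53, stop TAA at 68 → 18 nt.
Frame +3: AGT CTA TGG ACC CAT CCT AAC CCA ACT GCG GTC CCC TCC TAG CCC CAA ACA TGT GTT TTG AGA GGT AAC ACA ATC — no ATG→stop ORF.
Frame -1: GAT TGT GTT ACC TCT CAA AAC ACA TGT TTG GGG CTA GGA GGG GAC CGC AGT TGG GTT AGG ATG GGT CCA TAG ACT — ATG at 61, stop TAG at 70 → 12 nt.
Frame -2: ATT GTG TTA CCT CTC AAA ACA CAT GTT TGG GGC TAG GAG GGG ACC GCA GTT GGG TTA GGA TGG GTC CAT AGA CTT — no ATG→stop ORF.
Frame -3: TTG TGT TAC CTC TCA AAA CAC ATG TTT GGG GCT AGG AGG GGA CCG CAG TTG GGT TAG GAT GGG TCC ATA GAC TTC — ATG at 24, stop TAG at 57 → 36 nt.
Forward-strand max 18 nt; reverse-strand max 36 nt. The reverse strand has the longer ORF.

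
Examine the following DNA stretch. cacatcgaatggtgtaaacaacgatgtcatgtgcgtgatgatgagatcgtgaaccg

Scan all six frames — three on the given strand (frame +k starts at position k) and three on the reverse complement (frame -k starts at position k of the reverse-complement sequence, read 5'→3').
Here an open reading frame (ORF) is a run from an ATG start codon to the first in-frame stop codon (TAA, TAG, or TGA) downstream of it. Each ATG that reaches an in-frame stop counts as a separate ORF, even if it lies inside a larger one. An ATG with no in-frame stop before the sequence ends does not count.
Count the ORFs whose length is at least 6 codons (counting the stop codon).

Reverse complement (5'→3'): CGGTTCACGATCTCATCATCACGCACATGACATCGTTGTTTACACCATTCGATGTG
Frame +1: CAC ATC GAA TGG TGT AAA CAA CGA TGT CAT GTG CGT GAT GAT GAG ATC GTG AAC — no ATG→stop ORF.
Frame +2: ACA TCG AAT GGT GTA AAC AAC GAT GTC ATG TGC GTG ATG ATG AGA TCG TGA ACC — ATG at 29, stop TGA at 50 → 24 nt; ATG at 38, stop TGA at 50 → 15 nt; ATG at 41, stop TGA at 50 → 12 nt.
Frame +3: CAT CGA ATG GTG TAA ACA ACG ATG TCA TGT GCG TGA TGA TGA GAT CGT GAA CCG — ATG at 9, stop TAA at 15 → 9 nt; ATG at 24, stop TGA at 36 → 15 nt.
Frame -1: CGG TTC ACG ATC TCA TCA TCA CGC ACA TGA CAT CGT TGT TTA CAC CAT TCG ATG — no ATG→stop ORF.
Frame -2: GGT TCA CGA TCT CAT CAT CAC GCA CAT GAC ATC GTT GTT TAC ACC ATT CGA TGT — no ATG→stop ORF.
Frame -3: GTT CAC GAT CTC ATC ATC ACG CAC ATG ACA TCG TTG TTT ACA CCA TTC GAT GTG — no ATG→stop ORF.
ORFs ≥ 6 codons: frame +2 29–52 (8 codons). Count = 1.

1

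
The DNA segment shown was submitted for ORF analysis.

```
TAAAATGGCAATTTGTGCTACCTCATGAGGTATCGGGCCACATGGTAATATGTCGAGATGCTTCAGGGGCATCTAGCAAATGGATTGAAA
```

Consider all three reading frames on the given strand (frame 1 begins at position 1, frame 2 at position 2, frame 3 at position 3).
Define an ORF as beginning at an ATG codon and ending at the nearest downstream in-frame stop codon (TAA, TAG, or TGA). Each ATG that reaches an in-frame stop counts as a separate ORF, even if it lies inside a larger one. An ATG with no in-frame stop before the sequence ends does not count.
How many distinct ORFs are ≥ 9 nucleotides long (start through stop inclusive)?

4

Frame 1: TAA AAT GGC AAT TTG TGC TAC CTC ATG AGG TAT CGG GCC ACA TGG TAA TAT GTC GAG ATG CTT CAG GGG CAT CTA GCA AAT GGA TTG AAA — ATG at 25, stop TAA at 46 → 24 nt.
Frame 2: AAA ATG GCA ATT TGT GCT ACC TCA TGA GGT ATC GGG CCA CAT GGT AAT ATG TCG AGA TGC TTC AGG GGC ATC TAG CAA ATG GAT TGA — ATG at 5, stop TGA at 26 → 24 nt; ATG at 50, stop TAG at 74 → 27 nt; ATG at 80, stop TGA at 86 → 9 nt.
Frame 3: AAA TGG CAA TTT GTG CTA CCT CAT GAG GTA TCG GGC CAC ATG GTA ATA TGT CGA GAT GCT TCA GGG GCA TCT AGC AAA TGG ATT GAA — no ATG→stop ORF.
ORFs ≥ 9 nucleotides: frame 1 25–48 (24 nucleotides), frame 2 5–28 (24 nucleotides), frame 2 50–76 (27 nucleotides), frame 2 80–88 (9 nucleotides). Count = 4.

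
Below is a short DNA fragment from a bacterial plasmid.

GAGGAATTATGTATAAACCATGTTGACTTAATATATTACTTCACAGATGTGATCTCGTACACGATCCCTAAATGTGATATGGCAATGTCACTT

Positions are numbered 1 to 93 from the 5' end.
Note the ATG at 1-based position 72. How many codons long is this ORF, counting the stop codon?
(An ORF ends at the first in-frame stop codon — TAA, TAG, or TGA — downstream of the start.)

Codons from position 72: ATG (72–74), TGA (75–77).
TGA is the first in-frame stop; that's 2 codons including the stop.

2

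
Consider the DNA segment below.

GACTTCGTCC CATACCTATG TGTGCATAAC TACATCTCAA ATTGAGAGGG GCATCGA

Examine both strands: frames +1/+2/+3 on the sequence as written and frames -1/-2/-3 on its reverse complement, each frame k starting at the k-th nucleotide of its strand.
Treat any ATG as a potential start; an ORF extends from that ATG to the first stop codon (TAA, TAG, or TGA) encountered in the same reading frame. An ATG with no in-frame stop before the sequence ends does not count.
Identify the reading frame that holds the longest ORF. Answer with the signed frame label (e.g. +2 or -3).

Reverse complement (5'→3'): TCGATGCCCCTCTCAATTTGAGATGTAGTTATGCACACATAGGTATGGGACGAAGTC
Frame +1: GAC TTC GTC CCA TAC CTA TGT GTG CAT AAC TAC ATC TCA AAT TGA GAG GGG CAT CGA — no ATG→stop ORF.
Frame +2: ACT TCG TCC CAT ACC TAT GTG TGC ATA ACT ACA TCT CAA ATT GAG AGG GGC ATC — no ATG→stop ORF.
Frame +3: CTT CGT CCC ATA CCT ATG TGT GCA TAA CTA CAT CTC AAA TTG AGA GGG GCA TCG — ATG at 18, stop TAA at 27 → 12 nt.
Frame -1: TCG ATG CCC CTC TCA ATT TGA GAT GTA GTT ATG CAC ACA TAG GTA TGG GAC GAA GTC — ATG at 4, stop TGA at 19 → 18 nt; ATG at 31, stop TAG at 40 → 12 nt.
Frame -2: CGA TGC CCC TCT CAA TTT GAG ATG TAG TTA TGC ACA CAT AGG TAT GGG ACG AAG — ATG at 23, stop TAG at 26 → 6 nt.
Frame -3: GAT GCC CCT CTC AAT TTG AGA TGT AGT TAT GCA CAC ATA GGT ATG GGA CGA AGT — no ATG→stop ORF.
Longest ORF is 18 nt in frame -1 (positions 4–21).

-1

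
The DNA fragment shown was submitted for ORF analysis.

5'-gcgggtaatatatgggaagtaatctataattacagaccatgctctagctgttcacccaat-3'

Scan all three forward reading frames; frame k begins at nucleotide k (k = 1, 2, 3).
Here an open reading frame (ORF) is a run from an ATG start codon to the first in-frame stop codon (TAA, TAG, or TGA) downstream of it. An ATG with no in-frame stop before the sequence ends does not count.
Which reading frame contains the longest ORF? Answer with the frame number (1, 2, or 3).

Frame 1: GCG GGT AAT ATA TGG GAA GTA ATC TAT AAT TAC AGA CCA TGC TCT AGC TGT TCA CCC AAT — no ATG→stop ORF.
Frame 2: CGG GTA ATA TAT GGG AAG TAA TCT ATA ATT ACA GAC CAT GCT CTA GCT GTT CAC CCA — no ATG→stop ORF.
Frame 3: GGG TAA TAT ATG GGA AGT AAT CTA TAA TTA CAG ACC ATG CTC TAG CTG TTC ACC CAA — ATG at 12, stop TAA at 27 → 18 nt; ATG at 39, stop TAG at 45 → 9 nt.
Longest ORF is 18 nt in frame 3 (positions 12–29).

3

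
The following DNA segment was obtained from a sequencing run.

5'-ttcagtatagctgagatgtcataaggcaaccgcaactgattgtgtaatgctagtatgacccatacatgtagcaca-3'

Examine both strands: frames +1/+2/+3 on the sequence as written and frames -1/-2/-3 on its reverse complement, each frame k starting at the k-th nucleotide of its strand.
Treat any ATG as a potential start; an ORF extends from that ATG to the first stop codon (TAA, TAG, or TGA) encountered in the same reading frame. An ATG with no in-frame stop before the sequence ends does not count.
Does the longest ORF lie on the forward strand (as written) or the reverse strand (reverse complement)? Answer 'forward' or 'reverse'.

Reverse complement (5'→3'): TGTGCTACATGTATGGGTCATACTAGCATTACACAATCAGTTGCGGTTGCCTTATGACATCTCAGCTATACTGAA
Frame +1: TTC AGT ATA GCT GAG ATG TCA TAA GGC AAC CGC AAC TGA TTG TGT AAT GCT AGT ATG ACC CAT ACA TGT AGC ACA — ATG at 16, stop TAA at 22 → 9 nt.
Frame +2: TCA GTA TAG CTG AGA TGT CAT AAG GCA ACC GCA ACT GAT TGT GTA ATG CTA GTA TGA CCC ATA CAT GTA GCA — ATG at 47, stop TGA at 56 → 12 nt.
Frame +3: CAG TAT AGC TGA GAT GTC ATA AGG CAA CCG CAA CTG ATT GTG TAA TGC TAG TAT GAC CCA TAC ATG TAG CAC — ATG at 66, stop TAG at 69 → 6 nt.
Frame -1: TGT GCT ACA TGT ATG GGT CAT ACT AGC ATT ACA CAA TCA GTT GCG GTT GCC TTA TGA CAT CTC AGC TAT ACT GAA — ATG at 13, stop TGA at 55 → 45 nt.
Frame -2: GTG CTA CAT GTA TGG GTC ATA CTA GCA TTA CAC AAT CAG TTG CGG TTG CCT TAT GAC ATC TCA GCT ATA CTG — no ATG→stop ORF.
Frame -3: TGC TAC ATG TAT GGG TCA TAC TAG CAT TAC ACA ATC AGT TGC GGT TGC CTT ATG ACA TCT CAG CTA TAC TGA — ATG at 9, stop TAG at 24 → 18 nt; ATG at 54, stop TGA at 72 → 21 nt.
Forward-strand max 12 nt; reverse-strand max 45 nt. The reverse strand has the longer ORF.

reverse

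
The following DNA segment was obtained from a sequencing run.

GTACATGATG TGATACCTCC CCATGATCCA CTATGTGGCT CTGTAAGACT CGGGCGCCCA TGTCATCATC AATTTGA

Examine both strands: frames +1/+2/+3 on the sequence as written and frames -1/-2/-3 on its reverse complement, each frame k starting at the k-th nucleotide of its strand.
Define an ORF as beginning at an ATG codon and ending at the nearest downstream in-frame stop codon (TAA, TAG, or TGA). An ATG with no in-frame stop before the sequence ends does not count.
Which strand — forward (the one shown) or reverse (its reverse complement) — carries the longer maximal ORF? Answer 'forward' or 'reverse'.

Reverse complement (5'→3'): TCAAATTGATGATGACATGGGCGCCCGAGTCTTACAGAGCCACATAGTGGATCATGGGGAGGTATCACATCATGTAC
Frame +1: GTA CAT GAT GTG ATA CCT CCC CAT GAT CCA CTA TGT GGC TCT GTA AGA CTC GGG CGC CCA TGT CAT CAT CAA TTT — no ATG→stop ORF.
Frame +2: TAC ATG ATG TGA TAC CTC CCC ATG ATC CAC TAT GTG GCT CTG TAA GAC TCG GGC GCC CAT GTC ATC ATC AAT TTG — ATG at 5, stop TGA at 11 → 9 nt; ATG at 8, stop TGA at 11 → 6 nt; ATG at 23, stop TAA at 44 → 24 nt.
Frame +3: ACA TGA TGT GAT ACC TCC CCA TGA TCC ACT ATG TGG CTC TGT AAG ACT CGG GCG CCC ATG TCA TCA TCA ATT TGA — ATG at 33, stop TGA at 75 → 45 nt; ATG at 60, stop TGA at 75 → 18 nt.
Frame -1: TCA AAT TGA TGA TGA CAT GGG CGC CCG AGT CTT ACA GAG CCA CAT AGT GGA TCA TGG GGA GGT ATC ACA TCA TGT — no ATG→stop ORF.
Frame -2: CAA ATT GAT GAT GAC ATG GGC GCC CGA GTC TTA CAG AGC CAC ATA GTG GAT CAT GGG GAG GTA TCA CAT CAT GTA — no ATG→stop ORF.
Frame -3: AAA TTG ATG ATG ACA TGG GCG CCC GAG TCT TAC AGA GCC ACA TAG TGG ATC ATG GGG AGG TAT CAC ATC ATG TAC — ATG at 9, stop TAG at 45 → 39 nt; ATG at 12, stop TAG at 45 → 36 nt.
Forward-strand max 45 nt; reverse-strand max 39 nt. The forward strand has the longer ORF.

forward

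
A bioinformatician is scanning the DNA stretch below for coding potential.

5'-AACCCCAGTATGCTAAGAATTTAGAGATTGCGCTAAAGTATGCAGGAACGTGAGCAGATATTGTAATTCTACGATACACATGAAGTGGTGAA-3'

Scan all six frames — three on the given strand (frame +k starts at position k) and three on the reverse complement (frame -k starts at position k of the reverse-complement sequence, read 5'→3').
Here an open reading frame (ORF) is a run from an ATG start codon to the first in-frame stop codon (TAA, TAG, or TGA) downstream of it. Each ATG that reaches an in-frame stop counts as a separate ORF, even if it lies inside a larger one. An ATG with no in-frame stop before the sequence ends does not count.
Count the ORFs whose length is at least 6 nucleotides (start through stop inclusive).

Reverse complement (5'→3'): TTCACCACTTCATGTGTATCGTAGAATTACAATATCTGCTCACGTTCCTGCATACTTTAGCGCAATCTCTAAATTCTTAGCATACTGGGGTT
Frame +1: AAC CCC AGT ATG CTA AGA ATT TAG AGA TTG CGC TAA AGT ATG CAG GAA CGT GAG CAG ATA TTG TAA TTC TAC GAT ACA CAT GAA GTG GTG — ATG at 10, stop TAG at 22 → 15 nt; ATG at 40, stop TAA at 64 → 27 nt.
Frame +2: ACC CCA GTA TGC TAA GAA TTT AGA GAT TGC GCT AAA GTA TGC AGG AAC GTG AGC AGA TAT TGT AAT TCT ACG ATA CAC ATG AAG TGG TGA — ATG at 80, stop TGA at 89 → 12 nt.
Frame +3: CCC CAG TAT GCT AAG AAT TTA GAG ATT GCG CTA AAG TAT GCA GGA ACG TGA GCA GAT ATT GTA ATT CTA CGA TAC ACA TGA AGT GGT GAA — no ATG→stop ORF.
Frame -1: TTC ACC ACT TCA TGT GTA TCG TAG AAT TAC AAT ATC TGC TCA CGT TCC TGC ATA CTT TAG CGC AAT CTC TAA ATT CTT AGC ATA CTG GGG — no ATG→stop ORF.
Frame -2: TCA CCA CTT CAT GTG TAT CGT AGA ATT ACA ATA TCT GCT CAC GTT CCT GCA TAC TTT AGC GCA ATC TCT AAA TTC TTA GCA TAC TGG GGT — no ATG→stop ORF.
Frame -3: CAC CAC TTC ATG TGT ATC GTA GAA TTA CAA TAT CTG CTC ACG TTC CTG CAT ACT TTA GCG CAA TCT CTA AAT TCT TAG CAT ACT GGG GTT — ATG at 12, stop TAG at 78 → 69 nt.
ORFs ≥ 6 nucleotides: frame +1 10–24 (15 nucleotides), frame +1 40–66 (27 nucleotides), frame +2 80–91 (12 nucleotides), frame -3 12–80 (69 nucleotides). Count = 4.

4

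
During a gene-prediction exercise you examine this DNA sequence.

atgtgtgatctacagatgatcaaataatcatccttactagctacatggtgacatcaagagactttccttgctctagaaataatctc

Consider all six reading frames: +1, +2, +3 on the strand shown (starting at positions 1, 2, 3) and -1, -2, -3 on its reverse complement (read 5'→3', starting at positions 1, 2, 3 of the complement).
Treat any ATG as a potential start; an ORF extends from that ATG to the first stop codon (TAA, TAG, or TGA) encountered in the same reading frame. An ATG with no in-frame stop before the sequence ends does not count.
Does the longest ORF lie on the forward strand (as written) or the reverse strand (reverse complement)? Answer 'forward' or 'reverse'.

forward

Reverse complement (5'→3'): GAGATTATTTCTAGAGCAAGGAAAGTCTCTTGATGTCACCATGTAGCTAGTAAGGATGATTATTTGATCATCTGTAGATCACACAT
Frame +1: ATG TGT GAT CTA CAG ATG ATC AAA TAA TCA TCC TTA CTA GCT ACA TGG TGA CAT CAA GAG ACT TTC CTT GCT CTA GAA ATA ATC — ATG at 1, stop TAA at 25 → 27 nt; ATG at 16, stop TAA at 25 → 12 nt.
Frame +2: TGT GTG ATC TAC AGA TGA TCA AAT AAT CAT CCT TAC TAG CTA CAT GGT GAC ATC AAG AGA CTT TCC TTG CTC TAG AAA TAA TCT — no ATG→stop ORF.
Frame +3: GTG TGA TCT ACA GAT GAT CAA ATA ATC ATC CTT ACT AGC TAC ATG GTG ACA TCA AGA GAC TTT CCT TGC TCT AGA AAT AAT CTC — no ATG→stop ORF.
Frame -1: GAG ATT ATT TCT AGA GCA AGG AAA GTC TCT TGA TGT CAC CAT GTA GCT AGT AAG GAT GAT TAT TTG ATC ATC TGT AGA TCA CAC — no ATG→stop ORF.
Frame -2: AGA TTA TTT CTA GAG CAA GGA AAG TCT CTT GAT GTC ACC ATG TAG CTA GTA AGG ATG ATT ATT TGA TCA TCT GTA GAT CAC ACA — ATG at 41, stop TAG at 44 → 6 nt; ATG at 56, stop TGA at 65 → 12 nt.
Frame -3: GAT TAT TTC TAG AGC AAG GAA AGT CTC TTG ATG TCA CCA TGT AGC TAG TAA GGA TGA TTA TTT GAT CAT CTG TAG ATC ACA CAT — ATG at 33, stop TAG at 48 → 18 nt.
Forward-strand max 27 nt; reverse-strand max 18 nt. The forward strand has the longer ORF.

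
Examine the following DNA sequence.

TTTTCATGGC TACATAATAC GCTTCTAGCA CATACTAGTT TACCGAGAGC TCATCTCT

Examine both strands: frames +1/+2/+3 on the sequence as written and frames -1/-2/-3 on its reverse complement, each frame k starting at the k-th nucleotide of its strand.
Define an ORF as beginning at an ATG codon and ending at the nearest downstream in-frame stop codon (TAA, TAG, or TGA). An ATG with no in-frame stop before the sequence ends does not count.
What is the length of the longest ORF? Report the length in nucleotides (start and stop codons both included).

15

Reverse complement (5'→3'): AGAGATGAGCTCTCGGTAAACTAGTATGTGCTAGAAGCGTATTATGTAGCCATGAAAA
Frame +1: TTT TCA TGG CTA CAT AAT ACG CTT CTA GCA CAT ACT AGT TTA CCG AGA GCT CAT CTC — no ATG→stop ORF.
Frame +2: TTT CAT GGC TAC ATA ATA CGC TTC TAG CAC ATA CTA GTT TAC CGA GAG CTC ATC TCT — no ATG→stop ORF.
Frame +3: TTC ATG GCT ACA TAA TAC GCT TCT AGC ACA TAC TAG TTT ACC GAG AGC TCA TCT — ATG at 6, stop TAA at 15 → 12 nt.
Frame -1: AGA GAT GAG CTC TCG GTA AAC TAG TAT GTG CTA GAA GCG TAT TAT GTA GCC ATG AAA — no ATG→stop ORF.
Frame -2: GAG ATG AGC TCT CGG TAA ACT AGT ATG TGC TAG AAG CGT ATT ATG TAG CCA TGA AAA — ATG at 5, stop TAA at 17 → 15 nt; ATG at 26, stop TAG at 32 → 9 nt; ATG at 44, stop TAG at 47 → 6 nt.
Frame -3: AGA TGA GCT CTC GGT AAA CTA GTA TGT GCT AGA AGC GTA TTA TGT AGC CAT GAA — no ATG→stop ORF.
Longest: frame -2, positions 5–19, 15 nt = 5 codons = 4 aa. → 15 nucleotides.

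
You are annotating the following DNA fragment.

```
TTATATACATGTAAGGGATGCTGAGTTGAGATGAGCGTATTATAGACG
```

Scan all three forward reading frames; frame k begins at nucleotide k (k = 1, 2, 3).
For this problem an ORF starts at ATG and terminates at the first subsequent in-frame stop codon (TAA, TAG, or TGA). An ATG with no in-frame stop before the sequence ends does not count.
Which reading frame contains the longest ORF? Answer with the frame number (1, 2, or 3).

Frame 1: TTA TAT ACA TGT AAG GGA TGC TGA GTT GAG ATG AGC GTA TTA TAG ACG — ATG at 31, stop TAG at 43 → 15 nt.
Frame 2: TAT ATA CAT GTA AGG GAT GCT GAG TTG AGA TGA GCG TAT TAT AGA — no ATG→stop ORF.
Frame 3: ATA TAC ATG TAA GGG ATG CTG AGT TGA GAT GAG CGT ATT ATA GAC — ATG at 9, stop TAA at 12 → 6 nt; ATG at 18, stop TGA at 27 → 12 nt.
Longest ORF is 15 nt in frame 1 (positions 31–45).

1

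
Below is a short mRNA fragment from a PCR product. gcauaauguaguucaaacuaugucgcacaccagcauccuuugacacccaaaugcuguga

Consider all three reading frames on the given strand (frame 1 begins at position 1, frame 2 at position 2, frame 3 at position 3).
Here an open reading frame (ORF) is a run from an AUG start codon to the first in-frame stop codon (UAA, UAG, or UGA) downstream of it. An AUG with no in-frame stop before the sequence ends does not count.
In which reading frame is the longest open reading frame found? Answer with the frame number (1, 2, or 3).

Frame 1: GCA UAA UGU AGU UCA AAC UAU GUC GCA CAC CAG CAU CCU UUG ACA CCC AAA UGC UGU — no AUG→stop ORF.
Frame 2: CAU AAU GUA GUU CAA ACU AUG UCG CAC ACC AGC AUC CUU UGA CAC CCA AAU GCU GUG — AUG at 20, stop UGA at 41 → 24 nt.
Frame 3: AUA AUG UAG UUC AAA CUA UGU CGC ACA CCA GCA UCC UUU GAC ACC CAA AUG CUG UGA — AUG at 6, stop UAG at 9 → 6 nt; AUG at 51, stop UGA at 57 → 9 nt.
Longest ORF is 24 nt in frame 2 (positions 20–43).

2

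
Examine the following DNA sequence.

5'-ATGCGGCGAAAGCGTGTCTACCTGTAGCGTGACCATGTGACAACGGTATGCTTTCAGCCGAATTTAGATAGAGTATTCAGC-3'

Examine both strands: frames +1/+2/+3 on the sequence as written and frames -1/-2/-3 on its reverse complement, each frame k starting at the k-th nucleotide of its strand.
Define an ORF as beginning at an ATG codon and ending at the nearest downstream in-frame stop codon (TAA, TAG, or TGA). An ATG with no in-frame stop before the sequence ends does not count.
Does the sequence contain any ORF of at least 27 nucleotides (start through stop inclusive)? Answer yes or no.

Reverse complement (5'→3'): GCTGAATACTCTATCTAAATTCGGCTGAAAGCATACCGTTGTCACATGGTCACGCTACAGGTAGACACGCTTTCGCCGCAT
Frame +1: ATG CGG CGA AAG CGT GTC TAC CTG TAG CGT GAC CAT GTG ACA ACG GTA TGC TTT CAG CCG AAT TTA GAT AGA GTA TTC AGC — ATG at 1, stop TAG at 25 → 27 nt.
Frame +2: TGC GGC GAA AGC GTG TCT ACC TGT AGC GTG ACC ATG TGA CAA CGG TAT GCT TTC AGC CGA ATT TAG ATA GAG TAT TCA — ATG at 35, stop TGA at 38 → 6 nt.
Frame +3: GCG GCG AAA GCG TGT CTA CCT GTA GCG TGA CCA TGT GAC AAC GGT ATG CTT TCA GCC GAA TTT AGA TAG AGT ATT CAG — ATG at 48, stop TAG at 69 → 24 nt.
Frame -1: GCT GAA TAC TCT ATC TAA ATT CGG CTG AAA GCA TAC CGT TGT CAC ATG GTC ACG CTA CAG GTA GAC ACG CTT TCG CCG CAT — no ATG→stop ORF.
Frame -2: CTG AAT ACT CTA TCT AAA TTC GGC TGA AAG CAT ACC GTT GTC ACA TGG TCA CGC TAC AGG TAG ACA CGC TTT CGC CGC — no ATG→stop ORF.
Frame -3: TGA ATA CTC TAT CTA AAT TCG GCT GAA AGC ATA CCG TTG TCA CAT GGT CAC GCT ACA GGT AGA CAC GCT TTC GCC GCA — no ATG→stop ORF.
Frame +1 has an ORF of 27 nucleotides (positions 1–27) ≥ 27, so yes.

yes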